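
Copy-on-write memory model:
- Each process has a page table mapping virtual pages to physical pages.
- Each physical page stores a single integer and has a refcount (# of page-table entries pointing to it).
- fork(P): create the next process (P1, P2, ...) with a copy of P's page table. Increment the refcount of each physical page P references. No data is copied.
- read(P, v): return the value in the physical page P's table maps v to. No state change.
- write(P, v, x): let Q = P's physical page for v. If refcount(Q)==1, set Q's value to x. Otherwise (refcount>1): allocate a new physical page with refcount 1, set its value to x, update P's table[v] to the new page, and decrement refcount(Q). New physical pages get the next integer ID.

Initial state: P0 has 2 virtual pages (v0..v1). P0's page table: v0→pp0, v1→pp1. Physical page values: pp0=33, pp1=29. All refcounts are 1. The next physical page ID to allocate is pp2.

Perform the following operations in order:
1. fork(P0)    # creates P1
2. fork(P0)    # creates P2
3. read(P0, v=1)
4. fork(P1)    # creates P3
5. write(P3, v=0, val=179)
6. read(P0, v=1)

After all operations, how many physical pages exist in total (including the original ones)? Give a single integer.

Op 1: fork(P0) -> P1. 2 ppages; refcounts: pp0:2 pp1:2
Op 2: fork(P0) -> P2. 2 ppages; refcounts: pp0:3 pp1:3
Op 3: read(P0, v1) -> 29. No state change.
Op 4: fork(P1) -> P3. 2 ppages; refcounts: pp0:4 pp1:4
Op 5: write(P3, v0, 179). refcount(pp0)=4>1 -> COPY to pp2. 3 ppages; refcounts: pp0:3 pp1:4 pp2:1
Op 6: read(P0, v1) -> 29. No state change.

Answer: 3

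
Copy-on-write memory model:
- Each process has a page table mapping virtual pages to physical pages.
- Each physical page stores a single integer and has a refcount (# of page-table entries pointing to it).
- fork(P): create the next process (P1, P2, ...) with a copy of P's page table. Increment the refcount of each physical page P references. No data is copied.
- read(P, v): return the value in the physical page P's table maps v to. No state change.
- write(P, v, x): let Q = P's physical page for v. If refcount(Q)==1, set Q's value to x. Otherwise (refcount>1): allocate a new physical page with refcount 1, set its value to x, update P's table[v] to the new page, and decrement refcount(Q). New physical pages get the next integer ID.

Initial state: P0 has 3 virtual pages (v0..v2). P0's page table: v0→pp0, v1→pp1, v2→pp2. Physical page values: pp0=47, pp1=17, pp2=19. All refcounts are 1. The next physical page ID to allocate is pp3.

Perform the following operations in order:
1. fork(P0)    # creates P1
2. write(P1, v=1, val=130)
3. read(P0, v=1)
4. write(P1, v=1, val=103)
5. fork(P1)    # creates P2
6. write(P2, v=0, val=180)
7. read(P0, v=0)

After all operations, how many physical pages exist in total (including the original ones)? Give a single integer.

Op 1: fork(P0) -> P1. 3 ppages; refcounts: pp0:2 pp1:2 pp2:2
Op 2: write(P1, v1, 130). refcount(pp1)=2>1 -> COPY to pp3. 4 ppages; refcounts: pp0:2 pp1:1 pp2:2 pp3:1
Op 3: read(P0, v1) -> 17. No state change.
Op 4: write(P1, v1, 103). refcount(pp3)=1 -> write in place. 4 ppages; refcounts: pp0:2 pp1:1 pp2:2 pp3:1
Op 5: fork(P1) -> P2. 4 ppages; refcounts: pp0:3 pp1:1 pp2:3 pp3:2
Op 6: write(P2, v0, 180). refcount(pp0)=3>1 -> COPY to pp4. 5 ppages; refcounts: pp0:2 pp1:1 pp2:3 pp3:2 pp4:1
Op 7: read(P0, v0) -> 47. No state change.

Answer: 5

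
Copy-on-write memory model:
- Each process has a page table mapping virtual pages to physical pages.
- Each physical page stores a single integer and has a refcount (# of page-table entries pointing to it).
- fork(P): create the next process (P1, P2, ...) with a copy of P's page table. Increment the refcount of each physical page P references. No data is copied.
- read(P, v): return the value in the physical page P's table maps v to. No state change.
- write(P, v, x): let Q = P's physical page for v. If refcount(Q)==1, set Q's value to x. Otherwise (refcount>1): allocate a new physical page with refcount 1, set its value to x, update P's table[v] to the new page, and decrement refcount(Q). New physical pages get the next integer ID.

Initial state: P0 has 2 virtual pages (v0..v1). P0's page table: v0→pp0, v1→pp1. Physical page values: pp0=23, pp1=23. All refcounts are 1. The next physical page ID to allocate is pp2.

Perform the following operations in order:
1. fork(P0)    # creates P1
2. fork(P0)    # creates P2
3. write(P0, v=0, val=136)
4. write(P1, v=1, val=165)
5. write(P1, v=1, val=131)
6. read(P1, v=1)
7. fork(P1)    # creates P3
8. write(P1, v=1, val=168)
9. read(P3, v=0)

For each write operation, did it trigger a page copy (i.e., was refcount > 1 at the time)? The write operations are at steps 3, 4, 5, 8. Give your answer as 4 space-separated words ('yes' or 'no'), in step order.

Op 1: fork(P0) -> P1. 2 ppages; refcounts: pp0:2 pp1:2
Op 2: fork(P0) -> P2. 2 ppages; refcounts: pp0:3 pp1:3
Op 3: write(P0, v0, 136). refcount(pp0)=3>1 -> COPY to pp2. 3 ppages; refcounts: pp0:2 pp1:3 pp2:1
Op 4: write(P1, v1, 165). refcount(pp1)=3>1 -> COPY to pp3. 4 ppages; refcounts: pp0:2 pp1:2 pp2:1 pp3:1
Op 5: write(P1, v1, 131). refcount(pp3)=1 -> write in place. 4 ppages; refcounts: pp0:2 pp1:2 pp2:1 pp3:1
Op 6: read(P1, v1) -> 131. No state change.
Op 7: fork(P1) -> P3. 4 ppages; refcounts: pp0:3 pp1:2 pp2:1 pp3:2
Op 8: write(P1, v1, 168). refcount(pp3)=2>1 -> COPY to pp4. 5 ppages; refcounts: pp0:3 pp1:2 pp2:1 pp3:1 pp4:1
Op 9: read(P3, v0) -> 23. No state change.

yes yes no yes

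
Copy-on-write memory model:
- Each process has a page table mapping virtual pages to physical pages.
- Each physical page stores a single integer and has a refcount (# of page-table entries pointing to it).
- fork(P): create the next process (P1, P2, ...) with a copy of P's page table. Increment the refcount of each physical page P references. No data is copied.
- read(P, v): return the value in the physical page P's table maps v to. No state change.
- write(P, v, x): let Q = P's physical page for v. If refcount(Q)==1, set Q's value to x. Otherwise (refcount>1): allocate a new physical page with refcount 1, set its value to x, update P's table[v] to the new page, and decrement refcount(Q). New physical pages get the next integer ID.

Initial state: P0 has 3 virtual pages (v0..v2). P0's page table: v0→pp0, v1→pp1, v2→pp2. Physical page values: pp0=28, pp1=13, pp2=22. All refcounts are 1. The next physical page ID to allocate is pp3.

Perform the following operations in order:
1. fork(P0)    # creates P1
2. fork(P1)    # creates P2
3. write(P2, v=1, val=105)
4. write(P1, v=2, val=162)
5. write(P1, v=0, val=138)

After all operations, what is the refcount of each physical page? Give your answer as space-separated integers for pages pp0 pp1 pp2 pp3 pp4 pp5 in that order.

Answer: 2 2 2 1 1 1

Derivation:
Op 1: fork(P0) -> P1. 3 ppages; refcounts: pp0:2 pp1:2 pp2:2
Op 2: fork(P1) -> P2. 3 ppages; refcounts: pp0:3 pp1:3 pp2:3
Op 3: write(P2, v1, 105). refcount(pp1)=3>1 -> COPY to pp3. 4 ppages; refcounts: pp0:3 pp1:2 pp2:3 pp3:1
Op 4: write(P1, v2, 162). refcount(pp2)=3>1 -> COPY to pp4. 5 ppages; refcounts: pp0:3 pp1:2 pp2:2 pp3:1 pp4:1
Op 5: write(P1, v0, 138). refcount(pp0)=3>1 -> COPY to pp5. 6 ppages; refcounts: pp0:2 pp1:2 pp2:2 pp3:1 pp4:1 pp5:1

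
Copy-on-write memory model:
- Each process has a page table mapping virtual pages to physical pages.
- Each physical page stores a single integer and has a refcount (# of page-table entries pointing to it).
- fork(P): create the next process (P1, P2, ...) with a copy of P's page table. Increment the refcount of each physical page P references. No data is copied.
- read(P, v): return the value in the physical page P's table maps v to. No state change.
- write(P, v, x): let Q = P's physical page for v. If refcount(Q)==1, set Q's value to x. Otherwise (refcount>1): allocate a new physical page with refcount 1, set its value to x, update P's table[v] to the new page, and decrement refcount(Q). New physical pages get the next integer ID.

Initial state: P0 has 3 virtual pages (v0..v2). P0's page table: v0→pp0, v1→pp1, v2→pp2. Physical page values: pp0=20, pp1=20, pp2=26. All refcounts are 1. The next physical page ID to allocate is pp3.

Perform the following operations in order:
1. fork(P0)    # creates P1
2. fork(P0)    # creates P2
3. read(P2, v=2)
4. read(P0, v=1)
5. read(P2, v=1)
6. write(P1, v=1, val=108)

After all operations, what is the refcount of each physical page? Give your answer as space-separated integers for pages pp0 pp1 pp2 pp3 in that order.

Op 1: fork(P0) -> P1. 3 ppages; refcounts: pp0:2 pp1:2 pp2:2
Op 2: fork(P0) -> P2. 3 ppages; refcounts: pp0:3 pp1:3 pp2:3
Op 3: read(P2, v2) -> 26. No state change.
Op 4: read(P0, v1) -> 20. No state change.
Op 5: read(P2, v1) -> 20. No state change.
Op 6: write(P1, v1, 108). refcount(pp1)=3>1 -> COPY to pp3. 4 ppages; refcounts: pp0:3 pp1:2 pp2:3 pp3:1

Answer: 3 2 3 1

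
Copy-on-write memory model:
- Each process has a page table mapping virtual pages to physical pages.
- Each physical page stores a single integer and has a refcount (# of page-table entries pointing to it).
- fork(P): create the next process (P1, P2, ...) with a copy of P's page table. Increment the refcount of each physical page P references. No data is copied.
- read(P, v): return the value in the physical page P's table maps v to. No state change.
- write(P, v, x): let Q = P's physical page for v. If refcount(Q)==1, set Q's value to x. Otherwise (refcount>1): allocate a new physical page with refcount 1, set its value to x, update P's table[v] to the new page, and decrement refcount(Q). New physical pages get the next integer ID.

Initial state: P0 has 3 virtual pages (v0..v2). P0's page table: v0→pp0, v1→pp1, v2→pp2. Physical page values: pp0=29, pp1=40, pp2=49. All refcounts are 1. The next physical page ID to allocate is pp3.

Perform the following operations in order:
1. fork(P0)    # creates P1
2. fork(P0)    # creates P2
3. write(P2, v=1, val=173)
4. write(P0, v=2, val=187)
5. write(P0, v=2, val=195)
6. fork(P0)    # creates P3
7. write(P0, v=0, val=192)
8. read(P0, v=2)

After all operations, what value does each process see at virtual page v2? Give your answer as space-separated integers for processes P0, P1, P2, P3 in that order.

Op 1: fork(P0) -> P1. 3 ppages; refcounts: pp0:2 pp1:2 pp2:2
Op 2: fork(P0) -> P2. 3 ppages; refcounts: pp0:3 pp1:3 pp2:3
Op 3: write(P2, v1, 173). refcount(pp1)=3>1 -> COPY to pp3. 4 ppages; refcounts: pp0:3 pp1:2 pp2:3 pp3:1
Op 4: write(P0, v2, 187). refcount(pp2)=3>1 -> COPY to pp4. 5 ppages; refcounts: pp0:3 pp1:2 pp2:2 pp3:1 pp4:1
Op 5: write(P0, v2, 195). refcount(pp4)=1 -> write in place. 5 ppages; refcounts: pp0:3 pp1:2 pp2:2 pp3:1 pp4:1
Op 6: fork(P0) -> P3. 5 ppages; refcounts: pp0:4 pp1:3 pp2:2 pp3:1 pp4:2
Op 7: write(P0, v0, 192). refcount(pp0)=4>1 -> COPY to pp5. 6 ppages; refcounts: pp0:3 pp1:3 pp2:2 pp3:1 pp4:2 pp5:1
Op 8: read(P0, v2) -> 195. No state change.
P0: v2 -> pp4 = 195
P1: v2 -> pp2 = 49
P2: v2 -> pp2 = 49
P3: v2 -> pp4 = 195

Answer: 195 49 49 195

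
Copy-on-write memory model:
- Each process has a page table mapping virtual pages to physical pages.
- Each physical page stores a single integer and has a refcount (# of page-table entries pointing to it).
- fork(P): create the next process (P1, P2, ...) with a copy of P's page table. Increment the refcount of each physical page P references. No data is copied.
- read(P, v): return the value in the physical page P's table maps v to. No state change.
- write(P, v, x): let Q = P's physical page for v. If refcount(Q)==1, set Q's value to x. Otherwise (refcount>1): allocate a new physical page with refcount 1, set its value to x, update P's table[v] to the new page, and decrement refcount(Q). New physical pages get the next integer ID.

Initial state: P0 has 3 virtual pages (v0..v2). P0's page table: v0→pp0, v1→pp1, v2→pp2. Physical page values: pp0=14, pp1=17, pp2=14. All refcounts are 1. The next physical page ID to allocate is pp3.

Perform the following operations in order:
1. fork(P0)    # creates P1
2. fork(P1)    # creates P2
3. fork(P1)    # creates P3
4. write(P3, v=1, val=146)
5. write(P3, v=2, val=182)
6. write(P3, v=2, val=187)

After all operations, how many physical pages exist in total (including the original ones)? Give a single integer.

Op 1: fork(P0) -> P1. 3 ppages; refcounts: pp0:2 pp1:2 pp2:2
Op 2: fork(P1) -> P2. 3 ppages; refcounts: pp0:3 pp1:3 pp2:3
Op 3: fork(P1) -> P3. 3 ppages; refcounts: pp0:4 pp1:4 pp2:4
Op 4: write(P3, v1, 146). refcount(pp1)=4>1 -> COPY to pp3. 4 ppages; refcounts: pp0:4 pp1:3 pp2:4 pp3:1
Op 5: write(P3, v2, 182). refcount(pp2)=4>1 -> COPY to pp4. 5 ppages; refcounts: pp0:4 pp1:3 pp2:3 pp3:1 pp4:1
Op 6: write(P3, v2, 187). refcount(pp4)=1 -> write in place. 5 ppages; refcounts: pp0:4 pp1:3 pp2:3 pp3:1 pp4:1

Answer: 5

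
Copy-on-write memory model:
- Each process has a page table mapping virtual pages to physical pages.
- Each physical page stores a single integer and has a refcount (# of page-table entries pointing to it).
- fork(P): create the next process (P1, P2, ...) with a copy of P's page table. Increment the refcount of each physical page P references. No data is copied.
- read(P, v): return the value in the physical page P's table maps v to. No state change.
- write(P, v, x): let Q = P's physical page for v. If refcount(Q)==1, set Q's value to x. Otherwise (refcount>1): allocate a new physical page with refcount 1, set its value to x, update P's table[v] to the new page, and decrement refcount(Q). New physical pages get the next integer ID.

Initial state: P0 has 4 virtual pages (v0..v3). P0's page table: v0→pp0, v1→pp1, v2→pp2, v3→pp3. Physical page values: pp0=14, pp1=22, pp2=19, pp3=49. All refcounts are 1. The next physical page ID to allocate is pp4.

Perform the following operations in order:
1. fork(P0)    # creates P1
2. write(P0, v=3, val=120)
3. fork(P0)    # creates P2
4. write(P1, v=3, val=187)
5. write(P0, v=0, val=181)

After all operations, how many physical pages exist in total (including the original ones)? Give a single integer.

Answer: 6

Derivation:
Op 1: fork(P0) -> P1. 4 ppages; refcounts: pp0:2 pp1:2 pp2:2 pp3:2
Op 2: write(P0, v3, 120). refcount(pp3)=2>1 -> COPY to pp4. 5 ppages; refcounts: pp0:2 pp1:2 pp2:2 pp3:1 pp4:1
Op 3: fork(P0) -> P2. 5 ppages; refcounts: pp0:3 pp1:3 pp2:3 pp3:1 pp4:2
Op 4: write(P1, v3, 187). refcount(pp3)=1 -> write in place. 5 ppages; refcounts: pp0:3 pp1:3 pp2:3 pp3:1 pp4:2
Op 5: write(P0, v0, 181). refcount(pp0)=3>1 -> COPY to pp5. 6 ppages; refcounts: pp0:2 pp1:3 pp2:3 pp3:1 pp4:2 pp5:1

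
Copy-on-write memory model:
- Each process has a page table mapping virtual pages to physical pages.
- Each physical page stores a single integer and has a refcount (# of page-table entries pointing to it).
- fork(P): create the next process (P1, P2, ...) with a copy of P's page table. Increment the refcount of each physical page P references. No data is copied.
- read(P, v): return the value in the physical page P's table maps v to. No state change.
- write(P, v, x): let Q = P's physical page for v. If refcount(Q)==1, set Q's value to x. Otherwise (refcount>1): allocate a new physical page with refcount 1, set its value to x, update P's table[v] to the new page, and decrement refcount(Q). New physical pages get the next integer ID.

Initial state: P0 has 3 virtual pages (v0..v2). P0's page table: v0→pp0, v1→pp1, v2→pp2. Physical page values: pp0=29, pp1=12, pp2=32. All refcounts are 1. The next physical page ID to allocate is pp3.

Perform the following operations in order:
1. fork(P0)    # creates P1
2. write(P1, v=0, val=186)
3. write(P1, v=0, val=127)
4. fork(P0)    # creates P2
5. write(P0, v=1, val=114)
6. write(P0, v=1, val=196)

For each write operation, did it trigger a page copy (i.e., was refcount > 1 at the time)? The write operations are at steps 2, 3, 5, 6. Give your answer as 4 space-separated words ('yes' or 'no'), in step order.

Op 1: fork(P0) -> P1. 3 ppages; refcounts: pp0:2 pp1:2 pp2:2
Op 2: write(P1, v0, 186). refcount(pp0)=2>1 -> COPY to pp3. 4 ppages; refcounts: pp0:1 pp1:2 pp2:2 pp3:1
Op 3: write(P1, v0, 127). refcount(pp3)=1 -> write in place. 4 ppages; refcounts: pp0:1 pp1:2 pp2:2 pp3:1
Op 4: fork(P0) -> P2. 4 ppages; refcounts: pp0:2 pp1:3 pp2:3 pp3:1
Op 5: write(P0, v1, 114). refcount(pp1)=3>1 -> COPY to pp4. 5 ppages; refcounts: pp0:2 pp1:2 pp2:3 pp3:1 pp4:1
Op 6: write(P0, v1, 196). refcount(pp4)=1 -> write in place. 5 ppages; refcounts: pp0:2 pp1:2 pp2:3 pp3:1 pp4:1

yes no yes no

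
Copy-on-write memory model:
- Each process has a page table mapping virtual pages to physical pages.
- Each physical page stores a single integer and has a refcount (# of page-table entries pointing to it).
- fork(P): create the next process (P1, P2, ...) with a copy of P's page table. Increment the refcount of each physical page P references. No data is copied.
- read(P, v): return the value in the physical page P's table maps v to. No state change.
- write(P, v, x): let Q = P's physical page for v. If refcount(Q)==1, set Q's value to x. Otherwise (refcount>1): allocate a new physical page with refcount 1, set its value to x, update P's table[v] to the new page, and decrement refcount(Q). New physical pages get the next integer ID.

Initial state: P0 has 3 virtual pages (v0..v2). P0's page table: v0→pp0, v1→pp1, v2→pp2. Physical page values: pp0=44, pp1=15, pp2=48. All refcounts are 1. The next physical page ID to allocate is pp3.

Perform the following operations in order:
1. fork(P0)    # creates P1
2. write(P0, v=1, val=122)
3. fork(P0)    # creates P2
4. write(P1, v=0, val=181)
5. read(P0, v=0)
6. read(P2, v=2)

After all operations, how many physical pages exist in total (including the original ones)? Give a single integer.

Op 1: fork(P0) -> P1. 3 ppages; refcounts: pp0:2 pp1:2 pp2:2
Op 2: write(P0, v1, 122). refcount(pp1)=2>1 -> COPY to pp3. 4 ppages; refcounts: pp0:2 pp1:1 pp2:2 pp3:1
Op 3: fork(P0) -> P2. 4 ppages; refcounts: pp0:3 pp1:1 pp2:3 pp3:2
Op 4: write(P1, v0, 181). refcount(pp0)=3>1 -> COPY to pp4. 5 ppages; refcounts: pp0:2 pp1:1 pp2:3 pp3:2 pp4:1
Op 5: read(P0, v0) -> 44. No state change.
Op 6: read(P2, v2) -> 48. No state change.

Answer: 5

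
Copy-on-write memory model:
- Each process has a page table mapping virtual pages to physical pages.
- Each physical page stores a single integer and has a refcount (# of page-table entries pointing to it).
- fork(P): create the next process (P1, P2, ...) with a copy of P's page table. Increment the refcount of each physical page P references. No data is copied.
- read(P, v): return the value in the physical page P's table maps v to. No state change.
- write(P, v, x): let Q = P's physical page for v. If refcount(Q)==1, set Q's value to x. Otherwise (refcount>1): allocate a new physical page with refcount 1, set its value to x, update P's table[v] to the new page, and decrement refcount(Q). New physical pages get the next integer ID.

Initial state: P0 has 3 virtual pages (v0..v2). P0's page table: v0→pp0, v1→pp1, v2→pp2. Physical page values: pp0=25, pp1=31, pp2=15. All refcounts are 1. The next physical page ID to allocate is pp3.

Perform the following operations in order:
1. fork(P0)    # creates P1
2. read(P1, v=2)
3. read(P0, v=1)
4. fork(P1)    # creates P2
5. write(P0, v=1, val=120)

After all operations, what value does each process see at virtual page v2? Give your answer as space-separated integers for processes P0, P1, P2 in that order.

Answer: 15 15 15

Derivation:
Op 1: fork(P0) -> P1. 3 ppages; refcounts: pp0:2 pp1:2 pp2:2
Op 2: read(P1, v2) -> 15. No state change.
Op 3: read(P0, v1) -> 31. No state change.
Op 4: fork(P1) -> P2. 3 ppages; refcounts: pp0:3 pp1:3 pp2:3
Op 5: write(P0, v1, 120). refcount(pp1)=3>1 -> COPY to pp3. 4 ppages; refcounts: pp0:3 pp1:2 pp2:3 pp3:1
P0: v2 -> pp2 = 15
P1: v2 -> pp2 = 15
P2: v2 -> pp2 = 15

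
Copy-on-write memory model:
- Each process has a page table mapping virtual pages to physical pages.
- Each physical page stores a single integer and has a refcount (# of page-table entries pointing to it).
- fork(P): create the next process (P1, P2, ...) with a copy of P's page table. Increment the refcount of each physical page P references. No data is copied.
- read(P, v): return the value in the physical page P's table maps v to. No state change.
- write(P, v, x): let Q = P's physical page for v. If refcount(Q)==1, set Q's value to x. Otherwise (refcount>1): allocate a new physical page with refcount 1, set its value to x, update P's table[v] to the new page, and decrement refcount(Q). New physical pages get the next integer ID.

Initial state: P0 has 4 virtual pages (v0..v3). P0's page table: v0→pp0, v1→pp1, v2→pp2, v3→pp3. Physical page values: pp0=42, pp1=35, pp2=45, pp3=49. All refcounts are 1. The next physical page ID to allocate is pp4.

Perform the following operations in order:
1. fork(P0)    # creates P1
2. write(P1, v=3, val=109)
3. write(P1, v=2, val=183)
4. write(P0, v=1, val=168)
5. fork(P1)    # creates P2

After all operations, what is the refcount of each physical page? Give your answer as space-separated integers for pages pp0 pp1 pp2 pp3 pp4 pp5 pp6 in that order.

Answer: 3 2 1 1 2 2 1

Derivation:
Op 1: fork(P0) -> P1. 4 ppages; refcounts: pp0:2 pp1:2 pp2:2 pp3:2
Op 2: write(P1, v3, 109). refcount(pp3)=2>1 -> COPY to pp4. 5 ppages; refcounts: pp0:2 pp1:2 pp2:2 pp3:1 pp4:1
Op 3: write(P1, v2, 183). refcount(pp2)=2>1 -> COPY to pp5. 6 ppages; refcounts: pp0:2 pp1:2 pp2:1 pp3:1 pp4:1 pp5:1
Op 4: write(P0, v1, 168). refcount(pp1)=2>1 -> COPY to pp6. 7 ppages; refcounts: pp0:2 pp1:1 pp2:1 pp3:1 pp4:1 pp5:1 pp6:1
Op 5: fork(P1) -> P2. 7 ppages; refcounts: pp0:3 pp1:2 pp2:1 pp3:1 pp4:2 pp5:2 pp6:1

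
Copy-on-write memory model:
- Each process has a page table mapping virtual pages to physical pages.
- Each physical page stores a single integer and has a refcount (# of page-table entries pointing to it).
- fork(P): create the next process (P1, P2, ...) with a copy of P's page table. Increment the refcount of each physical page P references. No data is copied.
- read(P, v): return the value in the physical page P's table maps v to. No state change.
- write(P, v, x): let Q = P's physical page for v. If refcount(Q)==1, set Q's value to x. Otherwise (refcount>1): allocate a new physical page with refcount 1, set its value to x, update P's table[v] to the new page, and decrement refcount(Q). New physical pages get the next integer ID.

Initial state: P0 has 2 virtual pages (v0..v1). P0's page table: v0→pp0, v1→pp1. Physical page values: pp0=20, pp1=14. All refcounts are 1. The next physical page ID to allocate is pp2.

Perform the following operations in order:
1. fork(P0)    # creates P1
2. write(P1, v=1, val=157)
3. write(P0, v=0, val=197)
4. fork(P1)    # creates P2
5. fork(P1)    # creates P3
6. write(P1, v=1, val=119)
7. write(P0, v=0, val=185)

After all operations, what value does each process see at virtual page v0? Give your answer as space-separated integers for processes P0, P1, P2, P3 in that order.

Op 1: fork(P0) -> P1. 2 ppages; refcounts: pp0:2 pp1:2
Op 2: write(P1, v1, 157). refcount(pp1)=2>1 -> COPY to pp2. 3 ppages; refcounts: pp0:2 pp1:1 pp2:1
Op 3: write(P0, v0, 197). refcount(pp0)=2>1 -> COPY to pp3. 4 ppages; refcounts: pp0:1 pp1:1 pp2:1 pp3:1
Op 4: fork(P1) -> P2. 4 ppages; refcounts: pp0:2 pp1:1 pp2:2 pp3:1
Op 5: fork(P1) -> P3. 4 ppages; refcounts: pp0:3 pp1:1 pp2:3 pp3:1
Op 6: write(P1, v1, 119). refcount(pp2)=3>1 -> COPY to pp4. 5 ppages; refcounts: pp0:3 pp1:1 pp2:2 pp3:1 pp4:1
Op 7: write(P0, v0, 185). refcount(pp3)=1 -> write in place. 5 ppages; refcounts: pp0:3 pp1:1 pp2:2 pp3:1 pp4:1
P0: v0 -> pp3 = 185
P1: v0 -> pp0 = 20
P2: v0 -> pp0 = 20
P3: v0 -> pp0 = 20

Answer: 185 20 20 20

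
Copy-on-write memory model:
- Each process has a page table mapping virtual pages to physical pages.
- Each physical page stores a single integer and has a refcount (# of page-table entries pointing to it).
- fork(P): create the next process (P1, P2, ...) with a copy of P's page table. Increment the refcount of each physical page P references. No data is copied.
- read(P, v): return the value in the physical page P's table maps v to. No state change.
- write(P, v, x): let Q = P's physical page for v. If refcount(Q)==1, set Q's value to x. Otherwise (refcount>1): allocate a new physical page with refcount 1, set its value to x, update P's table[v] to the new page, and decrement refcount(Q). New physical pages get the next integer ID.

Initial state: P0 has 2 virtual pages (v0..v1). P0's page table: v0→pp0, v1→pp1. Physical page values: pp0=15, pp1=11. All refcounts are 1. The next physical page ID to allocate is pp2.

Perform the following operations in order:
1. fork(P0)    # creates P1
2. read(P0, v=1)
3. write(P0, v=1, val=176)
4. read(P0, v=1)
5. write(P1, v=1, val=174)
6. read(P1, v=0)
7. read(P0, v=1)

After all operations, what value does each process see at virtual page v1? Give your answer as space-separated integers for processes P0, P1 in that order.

Op 1: fork(P0) -> P1. 2 ppages; refcounts: pp0:2 pp1:2
Op 2: read(P0, v1) -> 11. No state change.
Op 3: write(P0, v1, 176). refcount(pp1)=2>1 -> COPY to pp2. 3 ppages; refcounts: pp0:2 pp1:1 pp2:1
Op 4: read(P0, v1) -> 176. No state change.
Op 5: write(P1, v1, 174). refcount(pp1)=1 -> write in place. 3 ppages; refcounts: pp0:2 pp1:1 pp2:1
Op 6: read(P1, v0) -> 15. No state change.
Op 7: read(P0, v1) -> 176. No state change.
P0: v1 -> pp2 = 176
P1: v1 -> pp1 = 174

Answer: 176 174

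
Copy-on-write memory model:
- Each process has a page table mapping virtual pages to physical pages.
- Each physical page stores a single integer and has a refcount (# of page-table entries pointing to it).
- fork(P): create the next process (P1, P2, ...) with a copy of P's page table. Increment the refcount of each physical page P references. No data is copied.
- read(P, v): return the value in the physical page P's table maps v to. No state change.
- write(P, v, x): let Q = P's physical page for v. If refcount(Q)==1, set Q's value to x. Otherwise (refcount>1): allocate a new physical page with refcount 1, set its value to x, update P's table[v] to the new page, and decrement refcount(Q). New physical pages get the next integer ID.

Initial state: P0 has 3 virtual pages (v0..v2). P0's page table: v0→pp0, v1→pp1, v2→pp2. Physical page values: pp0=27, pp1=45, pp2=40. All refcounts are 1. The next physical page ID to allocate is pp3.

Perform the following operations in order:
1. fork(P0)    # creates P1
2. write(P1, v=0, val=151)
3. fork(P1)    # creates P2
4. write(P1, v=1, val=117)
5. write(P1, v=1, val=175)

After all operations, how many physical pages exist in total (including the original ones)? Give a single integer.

Op 1: fork(P0) -> P1. 3 ppages; refcounts: pp0:2 pp1:2 pp2:2
Op 2: write(P1, v0, 151). refcount(pp0)=2>1 -> COPY to pp3. 4 ppages; refcounts: pp0:1 pp1:2 pp2:2 pp3:1
Op 3: fork(P1) -> P2. 4 ppages; refcounts: pp0:1 pp1:3 pp2:3 pp3:2
Op 4: write(P1, v1, 117). refcount(pp1)=3>1 -> COPY to pp4. 5 ppages; refcounts: pp0:1 pp1:2 pp2:3 pp3:2 pp4:1
Op 5: write(P1, v1, 175). refcount(pp4)=1 -> write in place. 5 ppages; refcounts: pp0:1 pp1:2 pp2:3 pp3:2 pp4:1

Answer: 5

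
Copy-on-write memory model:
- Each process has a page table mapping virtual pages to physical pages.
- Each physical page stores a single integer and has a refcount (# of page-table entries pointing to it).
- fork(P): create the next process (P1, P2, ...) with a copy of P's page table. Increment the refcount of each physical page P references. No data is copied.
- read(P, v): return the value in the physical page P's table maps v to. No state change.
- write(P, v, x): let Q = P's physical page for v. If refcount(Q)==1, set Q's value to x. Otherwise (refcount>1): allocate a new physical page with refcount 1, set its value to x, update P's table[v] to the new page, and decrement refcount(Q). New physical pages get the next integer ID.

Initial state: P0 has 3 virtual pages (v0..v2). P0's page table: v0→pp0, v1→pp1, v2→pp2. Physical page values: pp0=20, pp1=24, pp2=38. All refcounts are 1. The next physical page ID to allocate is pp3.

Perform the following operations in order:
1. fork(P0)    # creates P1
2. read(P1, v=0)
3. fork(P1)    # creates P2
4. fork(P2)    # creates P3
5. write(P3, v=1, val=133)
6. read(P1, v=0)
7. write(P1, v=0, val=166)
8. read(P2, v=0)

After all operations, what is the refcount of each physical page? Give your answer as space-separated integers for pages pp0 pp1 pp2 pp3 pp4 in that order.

Answer: 3 3 4 1 1

Derivation:
Op 1: fork(P0) -> P1. 3 ppages; refcounts: pp0:2 pp1:2 pp2:2
Op 2: read(P1, v0) -> 20. No state change.
Op 3: fork(P1) -> P2. 3 ppages; refcounts: pp0:3 pp1:3 pp2:3
Op 4: fork(P2) -> P3. 3 ppages; refcounts: pp0:4 pp1:4 pp2:4
Op 5: write(P3, v1, 133). refcount(pp1)=4>1 -> COPY to pp3. 4 ppages; refcounts: pp0:4 pp1:3 pp2:4 pp3:1
Op 6: read(P1, v0) -> 20. No state change.
Op 7: write(P1, v0, 166). refcount(pp0)=4>1 -> COPY to pp4. 5 ppages; refcounts: pp0:3 pp1:3 pp2:4 pp3:1 pp4:1
Op 8: read(P2, v0) -> 20. No state change.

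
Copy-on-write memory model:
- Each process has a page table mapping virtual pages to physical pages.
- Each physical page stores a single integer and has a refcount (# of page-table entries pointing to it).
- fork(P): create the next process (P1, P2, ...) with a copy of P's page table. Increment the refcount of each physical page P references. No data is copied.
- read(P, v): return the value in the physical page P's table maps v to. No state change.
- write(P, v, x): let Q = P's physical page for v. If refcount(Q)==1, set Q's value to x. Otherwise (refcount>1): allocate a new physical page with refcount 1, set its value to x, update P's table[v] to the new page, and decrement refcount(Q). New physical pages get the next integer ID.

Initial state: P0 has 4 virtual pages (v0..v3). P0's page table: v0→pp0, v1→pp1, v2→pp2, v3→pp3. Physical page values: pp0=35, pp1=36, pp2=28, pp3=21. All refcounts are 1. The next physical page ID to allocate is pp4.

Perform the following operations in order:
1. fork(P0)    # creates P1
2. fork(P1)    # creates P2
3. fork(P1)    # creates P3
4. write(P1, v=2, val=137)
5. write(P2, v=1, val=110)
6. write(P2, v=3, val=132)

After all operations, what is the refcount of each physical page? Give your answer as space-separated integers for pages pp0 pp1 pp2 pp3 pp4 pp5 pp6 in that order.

Op 1: fork(P0) -> P1. 4 ppages; refcounts: pp0:2 pp1:2 pp2:2 pp3:2
Op 2: fork(P1) -> P2. 4 ppages; refcounts: pp0:3 pp1:3 pp2:3 pp3:3
Op 3: fork(P1) -> P3. 4 ppages; refcounts: pp0:4 pp1:4 pp2:4 pp3:4
Op 4: write(P1, v2, 137). refcount(pp2)=4>1 -> COPY to pp4. 5 ppages; refcounts: pp0:4 pp1:4 pp2:3 pp3:4 pp4:1
Op 5: write(P2, v1, 110). refcount(pp1)=4>1 -> COPY to pp5. 6 ppages; refcounts: pp0:4 pp1:3 pp2:3 pp3:4 pp4:1 pp5:1
Op 6: write(P2, v3, 132). refcount(pp3)=4>1 -> COPY to pp6. 7 ppages; refcounts: pp0:4 pp1:3 pp2:3 pp3:3 pp4:1 pp5:1 pp6:1

Answer: 4 3 3 3 1 1 1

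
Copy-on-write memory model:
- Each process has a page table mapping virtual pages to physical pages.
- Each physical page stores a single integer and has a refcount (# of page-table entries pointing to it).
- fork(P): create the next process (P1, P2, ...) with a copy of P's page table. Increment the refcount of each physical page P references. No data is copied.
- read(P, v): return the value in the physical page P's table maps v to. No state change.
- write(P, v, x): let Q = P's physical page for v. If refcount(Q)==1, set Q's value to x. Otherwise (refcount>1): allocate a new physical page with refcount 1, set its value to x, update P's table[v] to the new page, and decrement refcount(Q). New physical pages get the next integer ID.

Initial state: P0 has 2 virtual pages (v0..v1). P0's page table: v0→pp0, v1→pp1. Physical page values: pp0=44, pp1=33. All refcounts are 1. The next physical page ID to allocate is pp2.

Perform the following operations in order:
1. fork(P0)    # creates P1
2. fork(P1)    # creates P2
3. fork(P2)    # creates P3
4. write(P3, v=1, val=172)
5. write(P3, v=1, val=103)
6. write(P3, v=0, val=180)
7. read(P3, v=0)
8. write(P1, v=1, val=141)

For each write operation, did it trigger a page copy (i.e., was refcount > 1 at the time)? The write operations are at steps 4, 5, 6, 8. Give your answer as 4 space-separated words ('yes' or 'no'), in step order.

Op 1: fork(P0) -> P1. 2 ppages; refcounts: pp0:2 pp1:2
Op 2: fork(P1) -> P2. 2 ppages; refcounts: pp0:3 pp1:3
Op 3: fork(P2) -> P3. 2 ppages; refcounts: pp0:4 pp1:4
Op 4: write(P3, v1, 172). refcount(pp1)=4>1 -> COPY to pp2. 3 ppages; refcounts: pp0:4 pp1:3 pp2:1
Op 5: write(P3, v1, 103). refcount(pp2)=1 -> write in place. 3 ppages; refcounts: pp0:4 pp1:3 pp2:1
Op 6: write(P3, v0, 180). refcount(pp0)=4>1 -> COPY to pp3. 4 ppages; refcounts: pp0:3 pp1:3 pp2:1 pp3:1
Op 7: read(P3, v0) -> 180. No state change.
Op 8: write(P1, v1, 141). refcount(pp1)=3>1 -> COPY to pp4. 5 ppages; refcounts: pp0:3 pp1:2 pp2:1 pp3:1 pp4:1

yes no yes yes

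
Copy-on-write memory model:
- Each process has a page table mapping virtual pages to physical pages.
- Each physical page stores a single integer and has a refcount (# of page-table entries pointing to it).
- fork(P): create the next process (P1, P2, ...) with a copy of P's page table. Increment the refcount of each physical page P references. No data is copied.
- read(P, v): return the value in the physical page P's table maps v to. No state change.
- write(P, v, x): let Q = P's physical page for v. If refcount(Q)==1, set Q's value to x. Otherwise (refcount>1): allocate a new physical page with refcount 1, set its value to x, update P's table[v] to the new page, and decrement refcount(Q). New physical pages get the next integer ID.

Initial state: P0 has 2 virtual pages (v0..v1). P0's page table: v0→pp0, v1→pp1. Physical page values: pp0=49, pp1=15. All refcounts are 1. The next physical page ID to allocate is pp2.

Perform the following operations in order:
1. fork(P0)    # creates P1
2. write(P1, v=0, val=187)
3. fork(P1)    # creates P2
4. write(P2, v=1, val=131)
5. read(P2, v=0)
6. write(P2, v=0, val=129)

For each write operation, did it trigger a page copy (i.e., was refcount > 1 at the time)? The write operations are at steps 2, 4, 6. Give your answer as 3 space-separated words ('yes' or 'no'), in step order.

Op 1: fork(P0) -> P1. 2 ppages; refcounts: pp0:2 pp1:2
Op 2: write(P1, v0, 187). refcount(pp0)=2>1 -> COPY to pp2. 3 ppages; refcounts: pp0:1 pp1:2 pp2:1
Op 3: fork(P1) -> P2. 3 ppages; refcounts: pp0:1 pp1:3 pp2:2
Op 4: write(P2, v1, 131). refcount(pp1)=3>1 -> COPY to pp3. 4 ppages; refcounts: pp0:1 pp1:2 pp2:2 pp3:1
Op 5: read(P2, v0) -> 187. No state change.
Op 6: write(P2, v0, 129). refcount(pp2)=2>1 -> COPY to pp4. 5 ppages; refcounts: pp0:1 pp1:2 pp2:1 pp3:1 pp4:1

yes yes yes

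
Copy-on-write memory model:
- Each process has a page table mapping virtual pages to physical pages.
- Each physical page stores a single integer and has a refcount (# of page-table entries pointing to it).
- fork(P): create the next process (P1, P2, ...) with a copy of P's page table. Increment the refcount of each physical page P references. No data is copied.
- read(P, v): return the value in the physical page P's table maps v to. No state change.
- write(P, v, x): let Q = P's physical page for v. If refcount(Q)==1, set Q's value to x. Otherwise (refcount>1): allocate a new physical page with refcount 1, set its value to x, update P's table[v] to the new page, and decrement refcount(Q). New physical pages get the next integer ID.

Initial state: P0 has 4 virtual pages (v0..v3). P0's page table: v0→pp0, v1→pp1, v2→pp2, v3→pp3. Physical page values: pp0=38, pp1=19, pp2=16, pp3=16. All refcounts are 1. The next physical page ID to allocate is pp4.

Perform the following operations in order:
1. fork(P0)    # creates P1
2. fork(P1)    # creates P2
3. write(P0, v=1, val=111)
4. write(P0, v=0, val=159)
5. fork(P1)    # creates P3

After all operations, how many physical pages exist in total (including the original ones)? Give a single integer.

Answer: 6

Derivation:
Op 1: fork(P0) -> P1. 4 ppages; refcounts: pp0:2 pp1:2 pp2:2 pp3:2
Op 2: fork(P1) -> P2. 4 ppages; refcounts: pp0:3 pp1:3 pp2:3 pp3:3
Op 3: write(P0, v1, 111). refcount(pp1)=3>1 -> COPY to pp4. 5 ppages; refcounts: pp0:3 pp1:2 pp2:3 pp3:3 pp4:1
Op 4: write(P0, v0, 159). refcount(pp0)=3>1 -> COPY to pp5. 6 ppages; refcounts: pp0:2 pp1:2 pp2:3 pp3:3 pp4:1 pp5:1
Op 5: fork(P1) -> P3. 6 ppages; refcounts: pp0:3 pp1:3 pp2:4 pp3:4 pp4:1 pp5:1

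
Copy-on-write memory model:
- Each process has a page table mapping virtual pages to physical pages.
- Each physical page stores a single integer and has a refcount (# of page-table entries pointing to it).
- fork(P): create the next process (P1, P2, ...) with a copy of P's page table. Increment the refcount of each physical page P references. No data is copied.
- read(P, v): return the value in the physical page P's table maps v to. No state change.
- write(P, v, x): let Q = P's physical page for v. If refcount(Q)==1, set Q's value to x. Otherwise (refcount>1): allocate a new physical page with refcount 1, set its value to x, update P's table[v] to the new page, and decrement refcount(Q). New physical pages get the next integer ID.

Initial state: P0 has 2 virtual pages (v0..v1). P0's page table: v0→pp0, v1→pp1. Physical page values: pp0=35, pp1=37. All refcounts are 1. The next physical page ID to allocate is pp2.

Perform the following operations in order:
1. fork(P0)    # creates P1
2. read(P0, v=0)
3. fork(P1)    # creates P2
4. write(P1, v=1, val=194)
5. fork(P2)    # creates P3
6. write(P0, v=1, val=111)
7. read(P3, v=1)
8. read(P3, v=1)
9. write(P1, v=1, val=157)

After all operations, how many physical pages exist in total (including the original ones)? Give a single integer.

Answer: 4

Derivation:
Op 1: fork(P0) -> P1. 2 ppages; refcounts: pp0:2 pp1:2
Op 2: read(P0, v0) -> 35. No state change.
Op 3: fork(P1) -> P2. 2 ppages; refcounts: pp0:3 pp1:3
Op 4: write(P1, v1, 194). refcount(pp1)=3>1 -> COPY to pp2. 3 ppages; refcounts: pp0:3 pp1:2 pp2:1
Op 5: fork(P2) -> P3. 3 ppages; refcounts: pp0:4 pp1:3 pp2:1
Op 6: write(P0, v1, 111). refcount(pp1)=3>1 -> COPY to pp3. 4 ppages; refcounts: pp0:4 pp1:2 pp2:1 pp3:1
Op 7: read(P3, v1) -> 37. No state change.
Op 8: read(P3, v1) -> 37. No state change.
Op 9: write(P1, v1, 157). refcount(pp2)=1 -> write in place. 4 ppages; refcounts: pp0:4 pp1:2 pp2:1 pp3:1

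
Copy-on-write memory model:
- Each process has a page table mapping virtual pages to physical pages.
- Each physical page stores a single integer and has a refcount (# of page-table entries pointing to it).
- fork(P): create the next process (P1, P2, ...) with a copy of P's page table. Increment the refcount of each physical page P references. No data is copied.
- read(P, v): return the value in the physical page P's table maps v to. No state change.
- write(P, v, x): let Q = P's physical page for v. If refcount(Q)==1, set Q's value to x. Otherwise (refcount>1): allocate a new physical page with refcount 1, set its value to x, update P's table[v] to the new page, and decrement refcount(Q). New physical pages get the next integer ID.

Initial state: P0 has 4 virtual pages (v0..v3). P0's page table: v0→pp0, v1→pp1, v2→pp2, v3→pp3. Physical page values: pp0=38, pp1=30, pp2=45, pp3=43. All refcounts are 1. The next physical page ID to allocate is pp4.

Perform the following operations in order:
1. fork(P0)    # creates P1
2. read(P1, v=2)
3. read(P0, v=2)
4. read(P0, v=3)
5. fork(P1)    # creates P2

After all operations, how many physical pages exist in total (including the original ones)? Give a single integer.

Op 1: fork(P0) -> P1. 4 ppages; refcounts: pp0:2 pp1:2 pp2:2 pp3:2
Op 2: read(P1, v2) -> 45. No state change.
Op 3: read(P0, v2) -> 45. No state change.
Op 4: read(P0, v3) -> 43. No state change.
Op 5: fork(P1) -> P2. 4 ppages; refcounts: pp0:3 pp1:3 pp2:3 pp3:3

Answer: 4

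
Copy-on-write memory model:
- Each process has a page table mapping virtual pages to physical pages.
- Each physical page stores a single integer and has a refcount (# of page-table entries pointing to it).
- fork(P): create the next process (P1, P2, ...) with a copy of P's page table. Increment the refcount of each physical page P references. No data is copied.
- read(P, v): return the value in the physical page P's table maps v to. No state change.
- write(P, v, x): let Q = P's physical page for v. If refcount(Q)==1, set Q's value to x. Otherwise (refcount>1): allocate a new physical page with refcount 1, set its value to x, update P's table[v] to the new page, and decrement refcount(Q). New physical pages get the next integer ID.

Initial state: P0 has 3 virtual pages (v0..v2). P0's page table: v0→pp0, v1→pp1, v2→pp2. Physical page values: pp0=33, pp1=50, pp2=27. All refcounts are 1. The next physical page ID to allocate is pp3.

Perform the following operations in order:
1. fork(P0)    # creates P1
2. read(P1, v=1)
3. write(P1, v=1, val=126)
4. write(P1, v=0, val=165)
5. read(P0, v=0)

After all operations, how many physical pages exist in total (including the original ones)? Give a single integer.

Op 1: fork(P0) -> P1. 3 ppages; refcounts: pp0:2 pp1:2 pp2:2
Op 2: read(P1, v1) -> 50. No state change.
Op 3: write(P1, v1, 126). refcount(pp1)=2>1 -> COPY to pp3. 4 ppages; refcounts: pp0:2 pp1:1 pp2:2 pp3:1
Op 4: write(P1, v0, 165). refcount(pp0)=2>1 -> COPY to pp4. 5 ppages; refcounts: pp0:1 pp1:1 pp2:2 pp3:1 pp4:1
Op 5: read(P0, v0) -> 33. No state change.

Answer: 5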